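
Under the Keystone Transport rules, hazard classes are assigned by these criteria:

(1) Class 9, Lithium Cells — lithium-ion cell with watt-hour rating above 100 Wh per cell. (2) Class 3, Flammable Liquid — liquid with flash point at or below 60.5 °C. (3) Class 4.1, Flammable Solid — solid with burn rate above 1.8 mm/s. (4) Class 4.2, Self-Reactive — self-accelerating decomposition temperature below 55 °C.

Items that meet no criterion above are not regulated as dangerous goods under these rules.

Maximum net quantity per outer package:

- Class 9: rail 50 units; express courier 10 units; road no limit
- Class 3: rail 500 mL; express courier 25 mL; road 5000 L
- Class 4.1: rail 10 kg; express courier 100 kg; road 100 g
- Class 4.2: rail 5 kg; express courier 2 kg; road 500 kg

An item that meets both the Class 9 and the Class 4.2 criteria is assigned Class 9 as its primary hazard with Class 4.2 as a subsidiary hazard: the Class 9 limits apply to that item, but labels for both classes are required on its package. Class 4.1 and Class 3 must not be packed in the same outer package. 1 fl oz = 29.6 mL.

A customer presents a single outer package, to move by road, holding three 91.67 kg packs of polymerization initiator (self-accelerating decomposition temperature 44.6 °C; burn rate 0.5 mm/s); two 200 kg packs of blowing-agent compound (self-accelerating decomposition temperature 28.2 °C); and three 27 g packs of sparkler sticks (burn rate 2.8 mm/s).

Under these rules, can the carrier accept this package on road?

No

Self-accelerating decomposition temperature 44.6 °C meets the Class 4.2 criterion (Self-Reactive), so the polymerization initiator is Class 4.2.
Self-accelerating decomposition temperature 28.2 °C meets the Class 4.2 criterion (Self-Reactive), so the blowing-agent compound is Class 4.2.
Burn rate 2.8 mm/s meets the Class 4.1 criterion (Flammable Solid), so the sparkler sticks are Class 4.1.
Total Class 4.2: (three 91.67 kg packs = 275.01 kg) + (two 200 kg packs = 400 kg) = 675.01 kg.
675.01 kg > 500 kg (road limit, Class 4.2) — over the limit.
Class 4.1 quantity: three 27 g packs = 81 g.
That is within the Class 4.1 road limit of 100 g.
The segregation rule (Class 4.1 with Class 3) does not apply to Class 4.2 with Class 4.1.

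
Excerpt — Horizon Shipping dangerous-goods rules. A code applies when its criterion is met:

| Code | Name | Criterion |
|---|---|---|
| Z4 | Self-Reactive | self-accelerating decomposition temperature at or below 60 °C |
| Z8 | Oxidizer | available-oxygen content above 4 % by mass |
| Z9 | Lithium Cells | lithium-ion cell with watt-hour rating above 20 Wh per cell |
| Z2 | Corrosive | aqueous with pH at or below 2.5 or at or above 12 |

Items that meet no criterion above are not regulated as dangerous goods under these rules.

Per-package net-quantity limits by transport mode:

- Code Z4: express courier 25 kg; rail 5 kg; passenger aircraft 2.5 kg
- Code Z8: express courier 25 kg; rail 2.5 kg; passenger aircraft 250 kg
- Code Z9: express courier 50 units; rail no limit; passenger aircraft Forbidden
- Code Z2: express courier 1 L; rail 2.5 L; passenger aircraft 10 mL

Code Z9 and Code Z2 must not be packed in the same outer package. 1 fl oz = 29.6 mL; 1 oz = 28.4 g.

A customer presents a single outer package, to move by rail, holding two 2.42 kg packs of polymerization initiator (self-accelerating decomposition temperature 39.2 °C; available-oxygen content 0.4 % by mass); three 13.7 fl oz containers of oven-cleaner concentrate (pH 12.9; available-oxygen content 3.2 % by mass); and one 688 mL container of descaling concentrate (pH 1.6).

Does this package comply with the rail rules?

Yes

Self-accelerating decomposition temperature 39.2 °C meets the Code Z4 criterion (Self-Reactive), so the polymerization initiator is Code Z4.
Oven-cleaner concentrate: pH 12.9 ≥ 12 → Code Z2 (Corrosive).
With pH 1.6 (≤ 2.5), the descaling concentrate falls in Code Z2.
Total Code Z2: (three 13.7 fl oz containers = 1216.56 mL) + 688 mL = 1904.56 mL.
1904.56 mL is within the rail limit of 2.5 L for Code Z2.
Code Z4 quantity: two 2.42 kg packs = 4.84 kg.
4.84 kg ≤ 5 kg (rail limit, Code Z4) — within limit.
The segregation rule (Code Z9 with Code Z2) does not apply to Code Z2 with Code Z4.
Every hazard code is within its rail limit and no segregation rule is violated.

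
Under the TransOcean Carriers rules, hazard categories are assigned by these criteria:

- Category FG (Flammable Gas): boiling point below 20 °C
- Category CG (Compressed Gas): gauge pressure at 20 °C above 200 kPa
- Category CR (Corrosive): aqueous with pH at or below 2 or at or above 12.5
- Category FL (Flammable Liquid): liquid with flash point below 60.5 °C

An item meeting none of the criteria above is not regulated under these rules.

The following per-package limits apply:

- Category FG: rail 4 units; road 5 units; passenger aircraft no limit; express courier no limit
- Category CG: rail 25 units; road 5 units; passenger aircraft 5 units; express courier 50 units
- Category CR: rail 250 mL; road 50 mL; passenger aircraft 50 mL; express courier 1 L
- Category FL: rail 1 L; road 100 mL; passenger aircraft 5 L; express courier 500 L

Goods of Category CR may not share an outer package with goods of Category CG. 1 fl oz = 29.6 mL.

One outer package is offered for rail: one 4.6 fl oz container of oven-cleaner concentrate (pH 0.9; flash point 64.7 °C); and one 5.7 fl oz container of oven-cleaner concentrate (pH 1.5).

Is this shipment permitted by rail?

No

The oven-cleaner concentrate has pH 0.9, which is ≤ 2, so it is Category CR (Corrosive).
pH 1.5 meets the Category CR criterion (Corrosive), so the oven-cleaner concentrate is Category CR.
Category CR net quantity: (one 4.6 fl oz container = 136.16 mL) + (one 5.7 fl oz container = 168.72 mL) = 304.88 mL.
304.88 mL exceeds the rail limit of 250 mL for Category CR.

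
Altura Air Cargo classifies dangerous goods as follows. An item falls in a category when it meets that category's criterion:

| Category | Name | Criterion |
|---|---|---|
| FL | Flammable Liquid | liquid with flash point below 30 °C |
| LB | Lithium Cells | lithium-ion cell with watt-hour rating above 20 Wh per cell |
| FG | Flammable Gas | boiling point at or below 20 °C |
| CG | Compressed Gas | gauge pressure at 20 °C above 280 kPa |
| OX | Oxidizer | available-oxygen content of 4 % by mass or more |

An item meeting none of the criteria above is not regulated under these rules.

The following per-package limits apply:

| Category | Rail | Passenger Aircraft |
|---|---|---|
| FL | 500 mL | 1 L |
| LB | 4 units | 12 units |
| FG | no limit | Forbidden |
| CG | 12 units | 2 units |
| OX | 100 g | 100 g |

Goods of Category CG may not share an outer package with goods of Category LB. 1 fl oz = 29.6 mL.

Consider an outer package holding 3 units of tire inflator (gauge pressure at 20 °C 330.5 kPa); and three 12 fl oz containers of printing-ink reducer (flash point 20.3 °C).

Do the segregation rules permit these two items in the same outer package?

Yes

Gauge pressure at 20 °C 330.5 kPa meets the Category CG criterion (Compressed Gas), so the tire inflator is Category CG.
With flash point 20.3 °C (< 30 °C), the printing-ink reducer falls in Category FL.
No segregation rule bars Category CG with Category FL.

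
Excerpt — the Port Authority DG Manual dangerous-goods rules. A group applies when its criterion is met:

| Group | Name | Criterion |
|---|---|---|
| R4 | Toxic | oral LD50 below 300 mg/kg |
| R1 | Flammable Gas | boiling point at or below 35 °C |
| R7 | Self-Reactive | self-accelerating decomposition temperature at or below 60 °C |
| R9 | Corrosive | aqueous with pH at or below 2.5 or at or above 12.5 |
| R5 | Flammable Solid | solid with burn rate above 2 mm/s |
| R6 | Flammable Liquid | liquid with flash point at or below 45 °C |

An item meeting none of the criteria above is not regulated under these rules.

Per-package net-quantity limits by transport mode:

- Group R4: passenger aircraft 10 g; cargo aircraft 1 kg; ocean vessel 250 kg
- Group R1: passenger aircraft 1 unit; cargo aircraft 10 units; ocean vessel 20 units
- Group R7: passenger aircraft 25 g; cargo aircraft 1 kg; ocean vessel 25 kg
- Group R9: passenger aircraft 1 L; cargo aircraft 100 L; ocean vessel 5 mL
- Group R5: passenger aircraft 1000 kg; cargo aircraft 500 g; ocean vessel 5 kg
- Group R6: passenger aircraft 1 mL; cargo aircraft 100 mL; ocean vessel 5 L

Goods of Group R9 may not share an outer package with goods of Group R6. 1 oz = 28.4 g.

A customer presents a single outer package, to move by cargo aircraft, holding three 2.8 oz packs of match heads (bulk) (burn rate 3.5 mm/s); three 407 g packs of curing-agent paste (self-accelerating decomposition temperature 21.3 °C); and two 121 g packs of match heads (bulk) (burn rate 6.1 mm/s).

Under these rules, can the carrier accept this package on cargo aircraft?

No

The match heads (bulk) have burn rate 3.5 mm/s, which is > 2 mm/s, so they are Group R5 (Flammable Solid).
The curing-agent paste has self-accelerating decomposition temperature 21.3 °C, which is ≤ 60 °C, so it is Group R7 (Self-Reactive).
Burn rate 6.1 mm/s meets the Group R5 criterion (Flammable Solid), so the match heads (bulk) are Group R5.
Group R7 quantity: three 407 g packs = 1.221 kg.
1.221 kg > 1 kg (cargo aircraft limit, Group R7) — over the limit.
Total Group R5: (three 2.8 oz packs = 238.56 g) + (two 121 g packs = 242 g) = 480.56 g.
That is within the Group R5 cargo aircraft limit of 500 g.
The segregation rule (Group R9 with Group R6) does not apply to Group R7 with Group R5.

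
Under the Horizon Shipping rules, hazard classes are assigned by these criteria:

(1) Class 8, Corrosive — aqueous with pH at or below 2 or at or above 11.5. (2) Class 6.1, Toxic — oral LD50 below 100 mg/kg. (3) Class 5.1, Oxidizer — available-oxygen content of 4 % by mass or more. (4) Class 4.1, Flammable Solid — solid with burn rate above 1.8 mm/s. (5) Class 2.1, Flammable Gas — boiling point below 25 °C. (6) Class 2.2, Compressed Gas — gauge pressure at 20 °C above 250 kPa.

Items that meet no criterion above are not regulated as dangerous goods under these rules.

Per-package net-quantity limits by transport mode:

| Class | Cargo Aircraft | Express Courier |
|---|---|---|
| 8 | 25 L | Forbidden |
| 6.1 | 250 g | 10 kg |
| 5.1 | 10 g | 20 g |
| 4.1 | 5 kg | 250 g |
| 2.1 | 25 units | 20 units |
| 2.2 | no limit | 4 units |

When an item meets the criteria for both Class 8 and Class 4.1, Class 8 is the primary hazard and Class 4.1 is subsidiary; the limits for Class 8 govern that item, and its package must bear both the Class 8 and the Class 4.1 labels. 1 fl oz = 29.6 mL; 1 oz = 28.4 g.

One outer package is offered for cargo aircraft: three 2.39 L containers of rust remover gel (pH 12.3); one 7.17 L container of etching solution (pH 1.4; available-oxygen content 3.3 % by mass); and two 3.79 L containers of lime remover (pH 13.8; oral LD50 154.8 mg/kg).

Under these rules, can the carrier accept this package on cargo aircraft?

With pH 12.3 (≥ 11.5), the rust remover gel falls in Class 8.
pH 1.4 meets the Class 8 criterion (Corrosive), so the etching solution is Class 8.
pH 13.8 meets the Class 8 criterion (Corrosive), so the lime remover is Class 8.
Class 8 net quantity: (three 2.39 L containers = 7.17 L) + 7.17 L + (two 3.79 L containers = 7.58 L) = 21.92 L.
21.92 L is within the cargo aircraft limit of 25 L for Class 8.

Yes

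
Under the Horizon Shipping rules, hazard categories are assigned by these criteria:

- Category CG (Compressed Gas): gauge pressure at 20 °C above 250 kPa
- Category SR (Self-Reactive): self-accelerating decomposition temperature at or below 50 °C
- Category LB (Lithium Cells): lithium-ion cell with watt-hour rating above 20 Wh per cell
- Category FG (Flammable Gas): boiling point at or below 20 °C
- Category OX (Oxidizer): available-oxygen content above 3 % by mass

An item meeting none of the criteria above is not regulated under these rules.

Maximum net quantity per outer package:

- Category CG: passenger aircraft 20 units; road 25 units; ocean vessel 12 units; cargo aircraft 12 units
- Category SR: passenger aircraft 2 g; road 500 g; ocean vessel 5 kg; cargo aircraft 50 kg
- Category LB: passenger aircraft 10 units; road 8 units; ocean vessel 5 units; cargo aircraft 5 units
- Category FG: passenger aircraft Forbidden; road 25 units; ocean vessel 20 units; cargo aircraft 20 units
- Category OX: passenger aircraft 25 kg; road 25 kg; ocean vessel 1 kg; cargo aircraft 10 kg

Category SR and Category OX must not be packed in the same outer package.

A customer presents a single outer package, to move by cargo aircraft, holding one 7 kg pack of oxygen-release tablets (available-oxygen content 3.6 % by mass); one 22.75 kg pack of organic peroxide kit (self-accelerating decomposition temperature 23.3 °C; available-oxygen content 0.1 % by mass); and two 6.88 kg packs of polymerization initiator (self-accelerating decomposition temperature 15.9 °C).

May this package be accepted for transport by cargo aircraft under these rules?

No

Available-oxygen content 3.6 % by mass meets the Category OX criterion (Oxidizer), so the oxygen-release tablets are Category OX.
Self-accelerating decomposition temperature 23.3 °C meets the Category SR criterion (Self-Reactive), so the organic peroxide kit is Category SR.
Polymerization initiator: self-accelerating decomposition temperature 15.9 °C ≤ 50 °C → Category SR (Self-Reactive).
Total Category SR: 22.75 kg + (two 6.88 kg packs = 13.76 kg) = 36.51 kg.
36.51 kg is within the cargo aircraft limit of 50 kg for Category SR.
Category OX quantity: 7 kg.
That is within the Category OX cargo aircraft limit of 10 kg.
Category SR and Category OX may not share an outer package.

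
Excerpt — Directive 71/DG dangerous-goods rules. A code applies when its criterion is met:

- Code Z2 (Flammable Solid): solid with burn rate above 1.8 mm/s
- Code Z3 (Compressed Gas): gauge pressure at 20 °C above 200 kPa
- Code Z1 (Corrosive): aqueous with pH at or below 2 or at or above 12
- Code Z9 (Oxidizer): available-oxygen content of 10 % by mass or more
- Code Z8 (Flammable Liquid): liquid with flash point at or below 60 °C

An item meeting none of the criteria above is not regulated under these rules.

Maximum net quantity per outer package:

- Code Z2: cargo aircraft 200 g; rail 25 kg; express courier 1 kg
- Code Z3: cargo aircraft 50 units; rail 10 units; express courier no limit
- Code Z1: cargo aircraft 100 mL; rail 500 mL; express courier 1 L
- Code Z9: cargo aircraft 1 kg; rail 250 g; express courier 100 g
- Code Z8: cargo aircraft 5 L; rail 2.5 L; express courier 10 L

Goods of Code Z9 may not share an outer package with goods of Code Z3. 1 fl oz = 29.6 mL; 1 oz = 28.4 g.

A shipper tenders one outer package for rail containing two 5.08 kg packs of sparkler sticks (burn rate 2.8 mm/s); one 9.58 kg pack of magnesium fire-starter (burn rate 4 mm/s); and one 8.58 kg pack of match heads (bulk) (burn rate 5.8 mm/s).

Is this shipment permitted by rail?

With burn rate 2.8 mm/s (> 1.8 mm/s), the sparkler sticks fall in Code Z2.
Magnesium fire-starter: burn rate 4 mm/s > 1.8 mm/s → Code Z2 (Flammable Solid).
Burn rate 5.8 mm/s meets the Code Z2 criterion (Flammable Solid), so the match heads (bulk) are Code Z2.
Code Z2 net quantity: (two 5.08 kg packs = 10.16 kg) + 9.58 kg + 8.58 kg = 28.32 kg.
That exceeds the Code Z2 rail limit of 25 kg.

No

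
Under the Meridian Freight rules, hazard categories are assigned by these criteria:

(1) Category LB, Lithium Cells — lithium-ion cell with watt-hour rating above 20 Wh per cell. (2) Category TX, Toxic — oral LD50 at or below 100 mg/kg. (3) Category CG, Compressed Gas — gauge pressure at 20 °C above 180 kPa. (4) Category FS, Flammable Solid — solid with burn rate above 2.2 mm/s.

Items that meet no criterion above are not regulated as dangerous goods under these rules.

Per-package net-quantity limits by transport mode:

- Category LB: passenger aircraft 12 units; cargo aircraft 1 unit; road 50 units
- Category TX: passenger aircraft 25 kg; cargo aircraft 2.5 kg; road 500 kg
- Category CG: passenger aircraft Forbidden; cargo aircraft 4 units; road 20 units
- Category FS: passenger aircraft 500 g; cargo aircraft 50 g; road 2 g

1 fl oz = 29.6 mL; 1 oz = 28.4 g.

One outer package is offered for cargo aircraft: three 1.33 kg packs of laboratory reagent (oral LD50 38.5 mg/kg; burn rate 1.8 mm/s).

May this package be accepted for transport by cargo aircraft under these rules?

Oral LD50 38.5 mg/kg meets the Category TX criterion (Toxic), so the laboratory reagent is Category TX.
Category TX quantity: three 1.33 kg packs = 3.99 kg.
3.99 kg exceeds the cargo aircraft limit of 2.5 kg for Category TX.

No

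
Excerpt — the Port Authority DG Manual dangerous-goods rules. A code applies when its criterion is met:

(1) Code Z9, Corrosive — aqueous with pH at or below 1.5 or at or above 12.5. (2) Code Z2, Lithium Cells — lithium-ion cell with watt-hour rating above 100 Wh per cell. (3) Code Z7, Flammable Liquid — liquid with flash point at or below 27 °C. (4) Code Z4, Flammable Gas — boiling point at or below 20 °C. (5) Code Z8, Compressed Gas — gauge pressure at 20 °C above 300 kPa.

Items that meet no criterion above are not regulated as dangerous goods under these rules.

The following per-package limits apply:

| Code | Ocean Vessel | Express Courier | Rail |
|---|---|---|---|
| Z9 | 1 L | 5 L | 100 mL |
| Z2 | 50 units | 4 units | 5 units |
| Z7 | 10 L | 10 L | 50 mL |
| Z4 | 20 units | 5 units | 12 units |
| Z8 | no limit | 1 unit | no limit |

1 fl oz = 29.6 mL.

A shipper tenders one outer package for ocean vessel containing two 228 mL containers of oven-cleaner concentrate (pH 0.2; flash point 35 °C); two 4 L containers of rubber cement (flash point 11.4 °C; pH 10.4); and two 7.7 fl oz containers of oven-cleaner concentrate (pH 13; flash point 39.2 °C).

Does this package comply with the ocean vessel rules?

The oven-cleaner concentrate has pH 0.2, which is ≤ 1.5, so it is Code Z9 (Corrosive).
With flash point 11.4 °C (≤ 27 °C), the rubber cement falls in Code Z7.
pH 13 meets the Code Z9 criterion (Corrosive), so the oven-cleaner concentrate is Code Z9.
Total Code Z9: (two 228 mL containers = 456 mL) + (two 7.7 fl oz containers = 455.84 mL) = 911.84 mL.
That is within the Code Z9 ocean vessel limit of 1 L.
Code Z7 quantity: two 4 L containers = 8 L.
That is within the Code Z7 ocean vessel limit of 10 L.
Every hazard code is within its ocean vessel limit and no segregation rule is violated.

Yes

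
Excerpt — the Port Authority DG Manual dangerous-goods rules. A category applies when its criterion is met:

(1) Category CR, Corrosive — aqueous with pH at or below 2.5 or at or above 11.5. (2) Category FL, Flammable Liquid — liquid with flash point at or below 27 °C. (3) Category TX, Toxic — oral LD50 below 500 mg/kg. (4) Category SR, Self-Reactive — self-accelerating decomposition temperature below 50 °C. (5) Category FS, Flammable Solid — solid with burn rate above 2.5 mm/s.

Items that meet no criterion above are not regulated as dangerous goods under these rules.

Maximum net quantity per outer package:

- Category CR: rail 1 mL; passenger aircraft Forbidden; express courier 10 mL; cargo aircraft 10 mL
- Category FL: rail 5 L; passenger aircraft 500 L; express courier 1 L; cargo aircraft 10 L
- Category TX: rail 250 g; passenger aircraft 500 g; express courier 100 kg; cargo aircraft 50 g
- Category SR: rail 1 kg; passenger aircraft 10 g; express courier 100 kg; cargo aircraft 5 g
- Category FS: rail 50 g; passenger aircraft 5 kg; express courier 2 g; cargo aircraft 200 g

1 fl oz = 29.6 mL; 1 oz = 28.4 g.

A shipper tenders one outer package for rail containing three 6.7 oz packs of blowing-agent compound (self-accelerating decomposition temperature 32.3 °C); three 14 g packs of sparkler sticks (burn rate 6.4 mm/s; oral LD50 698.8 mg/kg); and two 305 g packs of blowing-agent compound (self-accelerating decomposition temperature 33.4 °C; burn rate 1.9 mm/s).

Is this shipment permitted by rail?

No

With self-accelerating decomposition temperature 32.3 °C (< 50 °C), the blowing-agent compound falls in Category SR.
The sparkler sticks have burn rate 6.4 mm/s, which is > 2.5 mm/s, so they are Category FS (Flammable Solid).
Self-accelerating decomposition temperature 33.4 °C meets the Category SR criterion (Self-Reactive), so the blowing-agent compound is Category SR.
Category SR net quantity: (three 6.7 oz packs = 570.84 g) + (two 305 g packs = 610 g) = 1180.84 g.
1180.84 g > 1 kg (rail limit, Category SR) — over the limit.
Category FS quantity: three 14 g packs = 42 g.
42 g ≤ 50 g (rail limit, Category FS) — within limit.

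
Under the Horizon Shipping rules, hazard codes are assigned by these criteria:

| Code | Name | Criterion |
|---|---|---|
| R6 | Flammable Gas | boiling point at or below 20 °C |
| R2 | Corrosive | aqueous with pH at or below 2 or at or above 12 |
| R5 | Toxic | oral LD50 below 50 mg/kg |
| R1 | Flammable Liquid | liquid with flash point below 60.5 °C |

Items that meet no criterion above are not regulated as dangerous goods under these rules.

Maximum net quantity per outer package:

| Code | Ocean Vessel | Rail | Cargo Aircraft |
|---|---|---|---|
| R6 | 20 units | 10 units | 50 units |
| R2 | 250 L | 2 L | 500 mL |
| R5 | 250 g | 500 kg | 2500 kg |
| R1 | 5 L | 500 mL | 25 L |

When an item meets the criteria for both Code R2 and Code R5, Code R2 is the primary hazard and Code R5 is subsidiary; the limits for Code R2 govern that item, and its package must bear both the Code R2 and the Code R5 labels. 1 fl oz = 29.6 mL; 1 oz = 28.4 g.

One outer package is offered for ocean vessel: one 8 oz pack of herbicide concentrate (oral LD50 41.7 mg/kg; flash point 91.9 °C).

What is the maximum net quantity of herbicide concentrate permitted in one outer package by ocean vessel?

250 g

Herbicide concentrate: oral LD50 41.7 mg/kg < 50 mg/kg → Code R5 (Toxic).
The ocean vessel limit for Code R5 is 250 g.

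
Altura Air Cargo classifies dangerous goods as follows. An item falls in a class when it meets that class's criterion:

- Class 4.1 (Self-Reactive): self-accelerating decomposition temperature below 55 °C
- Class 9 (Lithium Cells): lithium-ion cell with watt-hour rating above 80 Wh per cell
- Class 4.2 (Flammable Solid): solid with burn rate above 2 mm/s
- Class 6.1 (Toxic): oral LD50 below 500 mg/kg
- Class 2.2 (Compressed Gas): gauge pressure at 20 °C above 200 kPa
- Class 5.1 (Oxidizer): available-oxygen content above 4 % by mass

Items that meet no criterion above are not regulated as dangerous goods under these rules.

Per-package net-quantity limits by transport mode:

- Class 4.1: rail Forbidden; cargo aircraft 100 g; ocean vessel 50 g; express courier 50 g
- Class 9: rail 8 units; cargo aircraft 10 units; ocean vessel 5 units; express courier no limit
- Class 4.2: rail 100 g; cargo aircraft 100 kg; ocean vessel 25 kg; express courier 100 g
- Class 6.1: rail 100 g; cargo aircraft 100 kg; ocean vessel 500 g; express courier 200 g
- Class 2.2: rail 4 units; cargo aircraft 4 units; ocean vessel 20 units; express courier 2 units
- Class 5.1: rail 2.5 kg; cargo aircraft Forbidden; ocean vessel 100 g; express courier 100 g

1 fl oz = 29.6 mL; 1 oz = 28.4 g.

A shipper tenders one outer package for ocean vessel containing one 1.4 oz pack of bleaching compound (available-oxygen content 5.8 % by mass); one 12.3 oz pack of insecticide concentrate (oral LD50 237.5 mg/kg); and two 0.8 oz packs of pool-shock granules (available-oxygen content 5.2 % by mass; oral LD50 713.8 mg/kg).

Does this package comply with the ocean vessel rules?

Yes

With available-oxygen content 5.8 % by mass (> 4 % by mass), the bleaching compound falls in Class 5.1.
Insecticide concentrate: oral LD50 237.5 mg/kg < 500 mg/kg → Class 6.1 (Toxic).
The pool-shock granules have available-oxygen content 5.2 % by mass, which is > 4 % by mass, so they are Class 5.1 (Oxidizer).
Class 6.1 quantity: one 12.3 oz pack = 349.32 g.
349.32 g ≤ 500 g (ocean vessel limit, Class 6.1) — within limit.
Total Class 5.1: (one 1.4 oz pack = 39.76 g) + (two 0.8 oz packs = 45.44 g) = 85.2 g.
That is within the Class 5.1 ocean vessel limit of 100 g.
Every hazard class is within its ocean vessel limit and no segregation rule is violated.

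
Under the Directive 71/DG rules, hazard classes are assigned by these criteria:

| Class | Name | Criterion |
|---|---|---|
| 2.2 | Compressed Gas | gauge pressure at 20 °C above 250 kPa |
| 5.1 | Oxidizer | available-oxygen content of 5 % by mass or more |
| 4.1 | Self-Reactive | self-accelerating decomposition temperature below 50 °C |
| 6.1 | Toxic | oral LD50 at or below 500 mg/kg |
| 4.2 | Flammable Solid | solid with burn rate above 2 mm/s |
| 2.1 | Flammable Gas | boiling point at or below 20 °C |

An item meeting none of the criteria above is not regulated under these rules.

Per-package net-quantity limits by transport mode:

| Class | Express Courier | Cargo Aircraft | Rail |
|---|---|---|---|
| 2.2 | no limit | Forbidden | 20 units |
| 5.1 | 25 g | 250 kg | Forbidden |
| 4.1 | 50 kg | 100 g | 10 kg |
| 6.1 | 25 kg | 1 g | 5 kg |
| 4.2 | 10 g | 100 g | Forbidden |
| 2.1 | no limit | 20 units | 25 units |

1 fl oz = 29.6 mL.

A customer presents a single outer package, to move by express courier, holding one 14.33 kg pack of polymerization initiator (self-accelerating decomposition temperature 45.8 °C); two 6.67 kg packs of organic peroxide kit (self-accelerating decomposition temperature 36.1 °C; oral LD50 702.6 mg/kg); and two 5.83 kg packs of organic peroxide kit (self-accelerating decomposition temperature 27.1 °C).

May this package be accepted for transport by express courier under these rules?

Yes

Polymerization initiator: self-accelerating decomposition temperature 45.8 °C < 50 °C → Class 4.1 (Self-Reactive).
With self-accelerating decomposition temperature 36.1 °C (< 50 °C), the organic peroxide kit falls in Class 4.1.
Organic peroxide kit: self-accelerating decomposition temperature 27.1 °C < 50 °C → Class 4.1 (Self-Reactive).
Class 4.1 net quantity: 14.33 kg + (two 6.67 kg packs = 13.34 kg) + (two 5.83 kg packs = 11.66 kg) = 39.33 kg.
39.33 kg is within the express courier limit of 50 kg for Class 4.1.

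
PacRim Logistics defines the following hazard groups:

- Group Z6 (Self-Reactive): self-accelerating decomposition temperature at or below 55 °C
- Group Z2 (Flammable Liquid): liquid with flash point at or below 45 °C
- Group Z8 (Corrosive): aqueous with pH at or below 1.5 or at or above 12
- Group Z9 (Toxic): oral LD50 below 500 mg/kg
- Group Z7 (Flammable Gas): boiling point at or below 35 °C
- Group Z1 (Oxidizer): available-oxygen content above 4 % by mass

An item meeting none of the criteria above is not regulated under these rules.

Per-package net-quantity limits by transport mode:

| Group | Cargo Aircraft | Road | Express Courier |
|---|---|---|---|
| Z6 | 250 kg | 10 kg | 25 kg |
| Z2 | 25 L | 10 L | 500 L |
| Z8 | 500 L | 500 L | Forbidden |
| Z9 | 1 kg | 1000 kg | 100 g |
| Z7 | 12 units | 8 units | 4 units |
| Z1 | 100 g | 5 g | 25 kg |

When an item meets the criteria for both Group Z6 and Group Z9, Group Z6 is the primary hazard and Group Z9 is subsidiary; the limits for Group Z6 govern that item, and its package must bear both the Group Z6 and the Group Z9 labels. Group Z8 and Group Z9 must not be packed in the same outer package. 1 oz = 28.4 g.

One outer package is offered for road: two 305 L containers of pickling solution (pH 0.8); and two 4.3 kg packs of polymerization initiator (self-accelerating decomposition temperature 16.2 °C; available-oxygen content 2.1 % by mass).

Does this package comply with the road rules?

Pickling solution: pH 0.8 ≤ 1.5 → Group Z8 (Corrosive).
Polymerization initiator: self-accelerating decomposition temperature 16.2 °C ≤ 55 °C → Group Z6 (Self-Reactive).
Group Z8 quantity: two 305 L containers = 610 L.
That exceeds the Group Z8 road limit of 500 L.
Group Z6 quantity: two 4.3 kg packs = 8.6 kg.
That is within the Group Z6 road limit of 10 kg.
The segregation rule (Group Z8 with Group Z9) does not apply to Group Z8 with Group Z6.

No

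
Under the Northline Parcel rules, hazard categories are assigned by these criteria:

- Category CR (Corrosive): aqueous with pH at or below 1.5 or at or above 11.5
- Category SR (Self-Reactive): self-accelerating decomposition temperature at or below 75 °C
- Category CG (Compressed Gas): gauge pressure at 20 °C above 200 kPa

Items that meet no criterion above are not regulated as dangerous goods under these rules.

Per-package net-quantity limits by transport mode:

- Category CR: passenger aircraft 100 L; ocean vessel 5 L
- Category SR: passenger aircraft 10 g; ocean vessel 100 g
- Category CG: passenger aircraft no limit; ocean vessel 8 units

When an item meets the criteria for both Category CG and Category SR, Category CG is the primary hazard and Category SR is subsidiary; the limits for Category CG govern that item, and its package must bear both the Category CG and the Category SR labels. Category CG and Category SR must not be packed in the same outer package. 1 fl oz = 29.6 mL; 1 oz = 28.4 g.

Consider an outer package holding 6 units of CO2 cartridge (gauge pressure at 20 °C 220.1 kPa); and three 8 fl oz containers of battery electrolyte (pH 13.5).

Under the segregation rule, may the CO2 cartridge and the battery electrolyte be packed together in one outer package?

Yes

The CO2 cartridge has gauge pressure at 20 °C 220.1 kPa, which is > 200 kPa, so it is Category CG (Compressed Gas).
Battery electrolyte: pH 13.5 ≥ 11.5 → Category CR (Corrosive).
No segregation rule bars Category CG with Category CR.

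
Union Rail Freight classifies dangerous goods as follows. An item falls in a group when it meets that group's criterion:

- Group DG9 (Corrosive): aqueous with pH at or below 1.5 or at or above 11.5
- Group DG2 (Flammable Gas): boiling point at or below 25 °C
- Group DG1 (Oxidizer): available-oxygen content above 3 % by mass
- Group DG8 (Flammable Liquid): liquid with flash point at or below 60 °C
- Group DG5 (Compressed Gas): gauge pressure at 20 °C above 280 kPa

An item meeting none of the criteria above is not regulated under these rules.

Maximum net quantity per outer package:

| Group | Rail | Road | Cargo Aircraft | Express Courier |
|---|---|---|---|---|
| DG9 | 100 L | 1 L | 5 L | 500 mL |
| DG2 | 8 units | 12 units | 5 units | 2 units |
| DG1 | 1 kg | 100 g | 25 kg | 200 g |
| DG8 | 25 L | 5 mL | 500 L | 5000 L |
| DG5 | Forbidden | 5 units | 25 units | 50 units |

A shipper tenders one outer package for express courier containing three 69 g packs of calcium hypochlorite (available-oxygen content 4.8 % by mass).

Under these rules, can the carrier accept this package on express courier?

No

Calcium hypochlorite: available-oxygen content 4.8 % by mass > 3 % by mass → Group DG1 (Oxidizer).
Group DG1 quantity: three 69 g packs = 207 g.
207 g > 200 g (express courier limit, Group DG1) — over the limit.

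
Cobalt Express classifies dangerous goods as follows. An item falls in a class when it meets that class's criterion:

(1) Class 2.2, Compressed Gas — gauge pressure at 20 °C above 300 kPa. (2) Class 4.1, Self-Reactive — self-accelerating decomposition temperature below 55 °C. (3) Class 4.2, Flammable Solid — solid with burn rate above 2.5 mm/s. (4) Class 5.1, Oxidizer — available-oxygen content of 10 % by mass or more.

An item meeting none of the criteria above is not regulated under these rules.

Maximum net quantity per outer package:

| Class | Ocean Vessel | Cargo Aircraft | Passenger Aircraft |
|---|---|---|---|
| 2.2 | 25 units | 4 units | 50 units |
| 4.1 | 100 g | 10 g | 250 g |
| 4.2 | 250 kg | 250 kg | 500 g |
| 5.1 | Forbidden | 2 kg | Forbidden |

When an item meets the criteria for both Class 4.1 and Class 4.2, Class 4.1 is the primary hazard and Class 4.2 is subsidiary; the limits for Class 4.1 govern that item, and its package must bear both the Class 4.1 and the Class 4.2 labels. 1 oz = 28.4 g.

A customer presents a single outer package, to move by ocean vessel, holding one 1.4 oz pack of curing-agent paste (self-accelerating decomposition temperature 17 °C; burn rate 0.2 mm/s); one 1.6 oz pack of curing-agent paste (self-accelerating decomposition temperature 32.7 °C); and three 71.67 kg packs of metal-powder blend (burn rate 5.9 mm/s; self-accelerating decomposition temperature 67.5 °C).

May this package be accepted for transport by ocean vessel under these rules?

Yes

Curing-agent paste: self-accelerating decomposition temperature 17 °C < 55 °C → Class 4.1 (Self-Reactive).
Self-accelerating decomposition temperature 32.7 °C meets the Class 4.1 criterion (Self-Reactive), so the curing-agent paste is Class 4.1.
Burn rate 5.9 mm/s meets the Class 4.2 criterion (Flammable Solid), so the metal-powder blend is Class 4.2.
Class 4.1 net quantity: (one 1.4 oz pack = 39.76 g) + (one 1.6 oz pack = 45.44 g) = 85.2 g.
85.2 g is within the ocean vessel limit of 100 g for Class 4.1.
Class 4.2 quantity: three 71.67 kg packs = 215.01 kg.
215.01 kg is within the ocean vessel limit of 250 kg for Class 4.2.
Every hazard class is within its ocean vessel limit and no segregation rule is violated.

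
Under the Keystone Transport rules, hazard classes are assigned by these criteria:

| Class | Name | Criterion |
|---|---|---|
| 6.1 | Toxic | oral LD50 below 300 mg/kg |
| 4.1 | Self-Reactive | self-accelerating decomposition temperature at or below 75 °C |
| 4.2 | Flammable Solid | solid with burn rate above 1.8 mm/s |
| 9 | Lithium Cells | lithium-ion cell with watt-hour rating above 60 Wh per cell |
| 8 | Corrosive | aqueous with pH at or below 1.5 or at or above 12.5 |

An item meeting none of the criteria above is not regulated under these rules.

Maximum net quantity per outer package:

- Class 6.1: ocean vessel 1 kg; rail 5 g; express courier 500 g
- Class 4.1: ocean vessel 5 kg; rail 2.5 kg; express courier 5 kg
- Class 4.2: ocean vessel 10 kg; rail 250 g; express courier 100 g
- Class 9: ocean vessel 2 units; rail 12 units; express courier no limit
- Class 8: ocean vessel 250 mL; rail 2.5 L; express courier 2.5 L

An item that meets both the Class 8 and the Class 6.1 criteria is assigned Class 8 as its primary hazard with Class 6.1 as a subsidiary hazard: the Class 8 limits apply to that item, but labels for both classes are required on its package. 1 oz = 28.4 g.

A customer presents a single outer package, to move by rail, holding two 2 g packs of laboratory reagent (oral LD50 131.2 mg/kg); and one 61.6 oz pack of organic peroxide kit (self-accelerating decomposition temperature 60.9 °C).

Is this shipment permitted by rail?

Oral LD50 131.2 mg/kg meets the Class 6.1 criterion (Toxic), so the laboratory reagent is Class 6.1.
Organic peroxide kit: self-accelerating decomposition temperature 60.9 °C ≤ 75 °C → Class 4.1 (Self-Reactive).
Class 6.1 quantity: two 2 g packs = 4 g.
That is within the Class 6.1 rail limit of 5 g.
Class 4.1 quantity: one 61.6 oz pack = 1749.44 g.
That is within the Class 4.1 rail limit of 2.5 kg.
Every hazard class is within its rail limit and no segregation rule is violated.

Yes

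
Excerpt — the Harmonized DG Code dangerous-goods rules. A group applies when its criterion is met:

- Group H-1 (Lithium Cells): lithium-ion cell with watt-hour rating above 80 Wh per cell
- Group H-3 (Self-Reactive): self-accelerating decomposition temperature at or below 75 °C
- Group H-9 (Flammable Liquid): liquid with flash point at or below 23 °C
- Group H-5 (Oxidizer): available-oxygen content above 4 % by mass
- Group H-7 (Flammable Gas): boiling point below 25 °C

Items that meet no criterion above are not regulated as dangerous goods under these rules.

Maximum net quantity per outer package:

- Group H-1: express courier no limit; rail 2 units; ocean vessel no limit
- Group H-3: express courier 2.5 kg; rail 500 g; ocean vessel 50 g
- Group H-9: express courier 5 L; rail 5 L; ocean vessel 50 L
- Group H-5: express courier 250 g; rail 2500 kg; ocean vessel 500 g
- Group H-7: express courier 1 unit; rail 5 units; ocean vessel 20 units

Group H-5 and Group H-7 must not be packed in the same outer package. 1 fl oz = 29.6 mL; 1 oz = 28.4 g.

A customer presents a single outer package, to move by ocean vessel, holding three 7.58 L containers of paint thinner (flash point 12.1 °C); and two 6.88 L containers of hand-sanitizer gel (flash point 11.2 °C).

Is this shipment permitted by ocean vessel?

With flash point 12.1 °C (≤ 23 °C), the paint thinner falls in Group H-9.
The hand-sanitizer gel has flash point 11.2 °C, which is ≤ 23 °C, so it is Group H-9 (Flammable Liquid).
Group H-9 net quantity: (three 7.58 L containers = 22.74 L) + (two 6.88 L containers = 13.76 L) = 36.5 L.
36.5 L ≤ 50 L (ocean vessel limit, Group H-9) — within limit.

Yes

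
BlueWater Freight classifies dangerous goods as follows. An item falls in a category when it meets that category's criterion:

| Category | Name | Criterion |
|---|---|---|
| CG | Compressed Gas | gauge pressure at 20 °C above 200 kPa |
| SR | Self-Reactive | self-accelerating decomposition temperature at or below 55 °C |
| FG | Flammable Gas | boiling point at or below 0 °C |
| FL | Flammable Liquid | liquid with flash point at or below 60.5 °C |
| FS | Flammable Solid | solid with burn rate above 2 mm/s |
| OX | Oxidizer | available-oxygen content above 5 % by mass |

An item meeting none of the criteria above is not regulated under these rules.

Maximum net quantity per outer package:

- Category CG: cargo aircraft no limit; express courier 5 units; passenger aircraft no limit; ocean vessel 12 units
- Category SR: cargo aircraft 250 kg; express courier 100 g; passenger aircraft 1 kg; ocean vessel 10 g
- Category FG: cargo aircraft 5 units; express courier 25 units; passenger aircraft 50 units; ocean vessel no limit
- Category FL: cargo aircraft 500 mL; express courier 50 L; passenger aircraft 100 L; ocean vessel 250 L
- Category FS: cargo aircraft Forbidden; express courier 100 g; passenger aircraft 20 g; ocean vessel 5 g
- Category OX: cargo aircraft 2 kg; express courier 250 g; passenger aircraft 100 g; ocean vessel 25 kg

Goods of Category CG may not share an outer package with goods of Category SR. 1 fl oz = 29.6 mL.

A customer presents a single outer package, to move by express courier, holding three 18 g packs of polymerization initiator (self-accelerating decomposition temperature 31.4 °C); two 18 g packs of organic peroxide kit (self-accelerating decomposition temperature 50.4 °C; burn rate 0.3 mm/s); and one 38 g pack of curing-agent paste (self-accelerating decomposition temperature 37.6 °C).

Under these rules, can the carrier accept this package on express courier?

Polymerization initiator: self-accelerating decomposition temperature 31.4 °C ≤ 55 °C → Category SR (Self-Reactive).
With self-accelerating decomposition temperature 50.4 °C (≤ 55 °C), the organic peroxide kit falls in Category SR.
With self-accelerating decomposition temperature 37.6 °C (≤ 55 °C), the curing-agent paste falls in Category SR.
Total Category SR: (three 18 g packs = 54 g) + (two 18 g packs = 36 g) + 38 g = 128 g.
128 g > 100 g (express courier limit, Category SR) — over the limit.

No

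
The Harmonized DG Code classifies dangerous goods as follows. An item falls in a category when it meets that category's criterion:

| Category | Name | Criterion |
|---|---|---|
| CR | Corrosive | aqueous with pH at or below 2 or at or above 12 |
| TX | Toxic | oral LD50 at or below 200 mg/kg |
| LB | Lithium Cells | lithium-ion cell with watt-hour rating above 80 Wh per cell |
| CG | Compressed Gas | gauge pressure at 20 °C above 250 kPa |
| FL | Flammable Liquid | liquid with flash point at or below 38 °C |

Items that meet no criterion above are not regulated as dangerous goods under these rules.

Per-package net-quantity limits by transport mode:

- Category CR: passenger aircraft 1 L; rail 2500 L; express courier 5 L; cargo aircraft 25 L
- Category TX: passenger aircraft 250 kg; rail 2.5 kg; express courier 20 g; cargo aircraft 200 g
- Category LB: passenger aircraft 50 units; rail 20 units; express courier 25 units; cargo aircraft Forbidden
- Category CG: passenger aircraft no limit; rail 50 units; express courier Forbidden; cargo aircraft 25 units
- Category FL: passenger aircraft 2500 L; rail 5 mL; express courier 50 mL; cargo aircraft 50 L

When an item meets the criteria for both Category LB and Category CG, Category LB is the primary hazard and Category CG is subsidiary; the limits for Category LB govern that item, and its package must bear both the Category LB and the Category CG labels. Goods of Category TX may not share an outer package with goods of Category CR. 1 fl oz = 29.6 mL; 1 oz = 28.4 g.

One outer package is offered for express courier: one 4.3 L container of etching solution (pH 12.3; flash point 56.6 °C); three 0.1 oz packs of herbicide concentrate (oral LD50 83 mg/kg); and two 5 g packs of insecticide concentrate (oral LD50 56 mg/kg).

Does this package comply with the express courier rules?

No

Etching solution: pH 12.3 ≥ 12 → Category CR (Corrosive).
Oral LD50 83 mg/kg meets the Category TX criterion (Toxic), so the herbicide concentrate is Category TX.
With oral LD50 56 mg/kg (≤ 200 mg/kg), the insecticide concentrate falls in Category TX.
Total Category TX: (three 0.1 oz packs = 8.52 g) + (two 5 g packs = 10 g) = 18.52 g.
18.52 g ≤ 20 g (express courier limit, Category TX) — within limit.
Category CR quantity: 4.3 L.
That is within the Category CR express courier limit of 5 L.
Category TX and Category CR may not share an outer package.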